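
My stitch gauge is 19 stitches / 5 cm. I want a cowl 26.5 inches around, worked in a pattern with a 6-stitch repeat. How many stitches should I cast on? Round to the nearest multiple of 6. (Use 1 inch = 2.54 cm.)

26.5 in = 26.5 × 2.54 = 67.31 cm.
19 / 5 = 3.8 sts/cm.
67.31 × 3.8 = 255.78 sts.
→ 258.

CO 258 sts.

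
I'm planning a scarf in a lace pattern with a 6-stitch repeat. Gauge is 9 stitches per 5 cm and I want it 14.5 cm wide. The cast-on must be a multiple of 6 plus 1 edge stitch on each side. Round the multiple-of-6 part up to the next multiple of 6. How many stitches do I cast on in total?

9 / 5 = 1.8 sts per cm.
14.5 × 1.8 = 26.10 sts.
Less 2 edge sts → 24.10 for the repeat.
Next multiple of 6: 30.
Add back 2 edge sts → 32.

CO 32 sts.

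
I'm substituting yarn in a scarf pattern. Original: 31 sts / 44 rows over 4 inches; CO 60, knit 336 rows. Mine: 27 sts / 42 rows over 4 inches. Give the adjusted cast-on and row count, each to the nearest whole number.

Stitches: 60 × 27/31 = 52.26 → 52.
Rows: 336 × 42/44 = 320.73 → 321.

Cast on 52 stitches; work 321 rows.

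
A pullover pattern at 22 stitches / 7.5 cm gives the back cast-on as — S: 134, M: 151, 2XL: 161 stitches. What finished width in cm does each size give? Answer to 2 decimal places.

22/7.5 = 2.933 sts per cm.
S: 134 / 2.933 = 45.682 → 45.68 cm.
M: 151 / 2.933 = 51.477 → 51.48 cm.
2XL: 161 / 2.933 = 54.886 → 54.89 cm.

S 45.68 cm; M 51.48 cm; 2XL 54.89 cm.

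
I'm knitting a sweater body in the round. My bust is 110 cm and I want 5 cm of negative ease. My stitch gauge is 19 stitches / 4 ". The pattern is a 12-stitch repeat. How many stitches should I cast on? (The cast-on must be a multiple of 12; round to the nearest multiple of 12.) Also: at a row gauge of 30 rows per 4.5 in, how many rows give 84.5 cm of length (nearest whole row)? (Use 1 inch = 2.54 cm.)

Finished = 110 − 5 = 105 cm.
105 cm × 1/2.54 = 41.34 inches.
19/4 = 4.75 sts per in; 41.34 × 4.75 = 196.36 sts.
Nearest multiple of 12 → 192.
84.5 cm = 33.27 inches; × 6.667 = 221.78 → 222 rows.

Cast on 192 stitches; work 222 rows.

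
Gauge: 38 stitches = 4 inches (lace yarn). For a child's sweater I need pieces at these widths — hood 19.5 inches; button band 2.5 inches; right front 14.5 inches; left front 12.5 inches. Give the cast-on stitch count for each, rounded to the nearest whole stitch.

Rate = 38/4 = 9.5 sts per in.
hood: 19.5 × 9.5 = 185.25 → 185.
button band: 2.5 × 9.5 = 23.75 → 24.
right front: 14.5 × 9.5 = 137.75 → 138.
left front: 12.5 × 9.5 = 118.75 → 119.

hood 185; button band 24; right front 138; left front 119.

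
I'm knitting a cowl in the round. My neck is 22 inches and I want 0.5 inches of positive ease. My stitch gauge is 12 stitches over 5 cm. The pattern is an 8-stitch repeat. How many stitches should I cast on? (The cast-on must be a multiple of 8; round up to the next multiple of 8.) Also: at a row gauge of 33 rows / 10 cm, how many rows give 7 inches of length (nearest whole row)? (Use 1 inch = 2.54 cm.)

Cast on 144 stitches; work 59 rows.

Finished = 22 + 0.5 = 22.5 inches.
22.5 inches × 2.54 = 57.15 cm.
12/5 = 2.4 sts per cm; 57.15 × 2.4 = 137.16 sts.
Next multiple of 8 → 144.
7 inches = 17.78 cm; × 3.3 = 58.67 → 59 rows.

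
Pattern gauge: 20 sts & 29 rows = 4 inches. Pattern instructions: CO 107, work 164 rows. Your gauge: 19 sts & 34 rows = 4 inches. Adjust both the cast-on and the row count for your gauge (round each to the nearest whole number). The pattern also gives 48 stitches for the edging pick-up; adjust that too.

Stitches: 107 × 19/20 = 101.65 → 102.
Rows: 164 × 34/29 = 192.28 → 192.
edging pick-up: 48 × 19/20 = 45.60 → 46.

Cast on 102 stitches; work 192 rows; edging pick-up 46 stitches.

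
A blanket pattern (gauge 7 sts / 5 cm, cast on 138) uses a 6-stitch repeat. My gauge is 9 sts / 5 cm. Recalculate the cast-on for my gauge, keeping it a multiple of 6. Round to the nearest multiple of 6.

138 × 9 / 7 = 177.43.
Nearest multiple of 6: 180.

180 stitches.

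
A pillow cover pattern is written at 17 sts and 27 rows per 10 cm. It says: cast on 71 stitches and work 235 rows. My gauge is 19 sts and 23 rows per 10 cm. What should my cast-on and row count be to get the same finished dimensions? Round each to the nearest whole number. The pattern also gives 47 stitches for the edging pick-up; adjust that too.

Stitches: 71 × 19/17 = 79.35 → 79.
Rows: 235 × 23/27 = 200.19 → 200.
edging pick-up: 47 × 19/17 = 52.53 → 53.

Cast on 79 stitches; work 200 rows; edging pick-up 53 stitches.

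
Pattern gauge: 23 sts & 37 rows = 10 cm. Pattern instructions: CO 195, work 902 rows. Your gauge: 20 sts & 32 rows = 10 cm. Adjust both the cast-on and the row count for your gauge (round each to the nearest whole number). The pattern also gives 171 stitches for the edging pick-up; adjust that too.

Stitches: 195 × 20/23 = 169.57 → 170.
Rows: 902 × 32/37 = 780.11 → 780.
edging pick-up: 171 × 20/23 = 148.70 → 149.

Cast on 170 stitches; work 780 rows; edging pick-up 149 stitches.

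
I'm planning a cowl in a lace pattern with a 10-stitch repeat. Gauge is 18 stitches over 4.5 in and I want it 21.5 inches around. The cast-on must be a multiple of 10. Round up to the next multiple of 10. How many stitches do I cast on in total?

Cast on 90 stitches.

18 / 4.5 = 4 sts per inch.
21.5 × 4 = 86.00 sts.
Next multiple of 10: 90.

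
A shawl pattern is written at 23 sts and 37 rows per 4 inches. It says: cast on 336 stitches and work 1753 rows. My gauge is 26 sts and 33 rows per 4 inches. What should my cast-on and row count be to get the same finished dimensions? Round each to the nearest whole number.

Stitches: 336 × 26/23 = 379.83 → 380.
Rows: 1753 × 33/37 = 1563.49 → 1563.

Cast on 380 stitches; work 1563 rows.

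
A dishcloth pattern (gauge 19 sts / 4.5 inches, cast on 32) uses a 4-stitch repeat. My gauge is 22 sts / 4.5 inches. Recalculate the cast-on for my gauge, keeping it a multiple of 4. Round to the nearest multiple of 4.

32 × 22 / 19 = 37.05.
Nearest multiple of 4: 36.

36 stitches.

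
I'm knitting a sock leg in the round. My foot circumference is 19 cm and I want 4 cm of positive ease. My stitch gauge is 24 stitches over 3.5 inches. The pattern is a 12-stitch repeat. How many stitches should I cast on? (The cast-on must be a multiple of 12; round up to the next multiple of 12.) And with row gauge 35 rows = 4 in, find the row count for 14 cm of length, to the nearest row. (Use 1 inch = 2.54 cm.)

Finished = 19 + 4 = 23 cm.
23 cm × 1/2.54 = 9.06 inches.
24/3.5 = 6.857 sts per in; 9.06 × 6.857 = 62.09 sts.
Next multiple of 12 → 72.
14 cm = 5.51 inches; × 8.75 = 48.23 → 48 rows.

Cast on 72 stitches; work 48 rows.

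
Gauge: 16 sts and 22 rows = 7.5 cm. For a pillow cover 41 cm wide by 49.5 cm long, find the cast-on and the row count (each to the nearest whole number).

Cast on 87 stitches and work 145 rows.

Stitch gauge = 16/7.5 = 2.133 sts/cm; 41 × 2.133 = 87.47 → 87 sts.
Row gauge = 22/7.5 = 2.933 rows/cm; 49.5 × 2.933 = 145.20 → 145 rows.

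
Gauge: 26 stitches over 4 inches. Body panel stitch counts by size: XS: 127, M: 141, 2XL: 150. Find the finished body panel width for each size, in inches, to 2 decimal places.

XS 19.54 inches; M 21.69 inches; 2XL 23.08 inches.

26/4 = 6.5 sts per in.
XS: 127 / 6.5 = 19.538 → 19.54 in.
M: 141 / 6.5 = 21.692 → 21.69 in.
2XL: 150 / 6.5 = 23.077 → 23.08 in.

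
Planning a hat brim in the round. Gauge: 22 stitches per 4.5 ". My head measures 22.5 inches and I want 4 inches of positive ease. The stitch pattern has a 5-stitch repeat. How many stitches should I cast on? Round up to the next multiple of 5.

Cast on 130 stitches.

Finished = 22.5 + 4 = 26.5 inches.
22 / 4.5 = 4.889 sts/in.
26.5 × 4.889 = 129.56 sts.
Next multiple of 5: 130.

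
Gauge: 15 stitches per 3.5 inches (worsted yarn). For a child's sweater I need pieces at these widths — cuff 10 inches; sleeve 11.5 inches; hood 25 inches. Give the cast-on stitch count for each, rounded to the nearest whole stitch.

cuff 43; sleeve 49; hood 107.

Rate = 15/3.5 = 4.286 sts per in.
cuff: 10 × 4.286 = 42.86 → 43.
sleeve: 11.5 × 4.286 = 49.29 → 49.
hood: 25 × 4.286 = 107.14 → 107.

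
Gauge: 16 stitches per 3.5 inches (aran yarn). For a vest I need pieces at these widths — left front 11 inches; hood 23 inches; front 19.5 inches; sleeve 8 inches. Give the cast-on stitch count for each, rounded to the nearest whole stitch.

left front 50; hood 105; front 89; sleeve 37.

Rate = 16/3.5 = 4.571 sts per in.
left front: 11 × 4.571 = 50.29 → 50.
hood: 23 × 4.571 = 105.14 → 105.
front: 19.5 × 4.571 = 89.14 → 89.
sleeve: 8 × 4.571 = 36.57 → 37.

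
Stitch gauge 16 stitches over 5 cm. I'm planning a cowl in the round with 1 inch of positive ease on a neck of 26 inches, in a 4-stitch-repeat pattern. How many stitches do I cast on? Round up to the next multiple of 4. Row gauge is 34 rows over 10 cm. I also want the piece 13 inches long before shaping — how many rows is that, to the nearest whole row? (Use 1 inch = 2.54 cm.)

Finished = 26 + 1 = 27 inches.
27 inches × 2.54 = 68.58 cm.
16/5 = 3.2 sts per cm; 68.58 × 3.2 = 219.46 sts.
Next multiple of 4 → 220.
13 inches = 33.02 cm; × 3.4 = 112.27 → 112 rows.

Cast on 220 stitches; work 112 rows.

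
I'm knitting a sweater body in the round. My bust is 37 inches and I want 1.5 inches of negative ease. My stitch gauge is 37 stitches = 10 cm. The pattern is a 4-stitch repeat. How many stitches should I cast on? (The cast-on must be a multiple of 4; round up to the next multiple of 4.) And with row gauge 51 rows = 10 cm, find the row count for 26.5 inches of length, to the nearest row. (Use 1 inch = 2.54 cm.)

Finished = 37 − 1.5 = 35.5 inches.
35.5 inches × 2.54 = 90.17 cm.
37/10 = 3.7 sts per cm; 90.17 × 3.7 = 333.63 sts.
Next multiple of 4 → 336.
26.5 inches = 67.31 cm; × 5.1 = 343.28 → 343 rows.

Cast on 336 stitches; work 343 rows.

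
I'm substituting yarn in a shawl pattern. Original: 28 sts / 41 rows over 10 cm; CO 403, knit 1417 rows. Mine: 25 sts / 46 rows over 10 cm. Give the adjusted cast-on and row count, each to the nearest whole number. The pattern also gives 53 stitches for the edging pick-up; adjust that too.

Stitches: 403 × 25/28 = 359.82 → 360.
Rows: 1417 × 46/41 = 1589.80 → 1590.
edging pick-up: 53 × 25/28 = 47.32 → 47.

Cast on 360 stitches; work 1590 rows; edging pick-up 47 stitches.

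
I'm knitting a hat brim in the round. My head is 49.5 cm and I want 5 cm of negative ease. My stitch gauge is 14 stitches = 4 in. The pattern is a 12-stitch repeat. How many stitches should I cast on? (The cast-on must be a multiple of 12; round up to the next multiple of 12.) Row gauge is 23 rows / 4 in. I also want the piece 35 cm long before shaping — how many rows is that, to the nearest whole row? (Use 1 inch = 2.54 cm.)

Cast on 72 stitches; work 79 rows.

Finished = 49.5 − 5 = 44.5 cm.
44.5 cm × 1/2.54 = 17.52 inches.
14/4 = 3.5 sts per in; 17.52 × 3.5 = 61.32 sts.
Next multiple of 12 → 72.
35 cm = 13.78 inches; × 5.75 = 79.23 → 79 rows.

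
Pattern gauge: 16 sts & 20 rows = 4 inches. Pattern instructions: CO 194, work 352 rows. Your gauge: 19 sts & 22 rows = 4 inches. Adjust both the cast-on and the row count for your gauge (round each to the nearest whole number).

Stitches: 194 × 19/16 = 230.38 → 230.
Rows: 352 × 22/20 = 387.20 → 387.

Cast on 230 stitches; work 387 rows.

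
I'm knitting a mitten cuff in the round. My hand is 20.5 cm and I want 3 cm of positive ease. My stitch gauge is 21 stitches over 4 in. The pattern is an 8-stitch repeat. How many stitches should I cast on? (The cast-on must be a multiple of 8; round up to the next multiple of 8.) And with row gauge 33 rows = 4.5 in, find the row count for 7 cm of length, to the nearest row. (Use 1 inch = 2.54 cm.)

Finished = 20.5 + 3 = 23.5 cm.
23.5 cm × 1/2.54 = 9.25 inches.
21/4 = 5.25 sts per in; 9.25 × 5.25 = 48.57 sts.
Next multiple of 8 → 56.
7 cm = 2.76 inches; × 7.333 = 20.21 → 20 rows.

Cast on 56 stitches; work 20 rows.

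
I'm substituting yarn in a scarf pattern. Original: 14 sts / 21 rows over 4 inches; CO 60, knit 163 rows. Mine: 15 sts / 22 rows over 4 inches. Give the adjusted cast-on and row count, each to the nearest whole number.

Stitches: 60 × 15/14 = 64.29 → 64.
Rows: 163 × 22/21 = 170.76 → 171.

Cast on 64 stitches; work 171 rows.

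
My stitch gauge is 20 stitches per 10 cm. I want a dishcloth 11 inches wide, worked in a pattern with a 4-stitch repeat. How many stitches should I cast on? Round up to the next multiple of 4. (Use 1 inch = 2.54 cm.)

11 in = 11 × 2.54 = 27.94 cm.
20 / 10 = 2 sts/cm.
27.94 × 2 = 55.88 sts.
→ 56.

Cast on 56 stitches.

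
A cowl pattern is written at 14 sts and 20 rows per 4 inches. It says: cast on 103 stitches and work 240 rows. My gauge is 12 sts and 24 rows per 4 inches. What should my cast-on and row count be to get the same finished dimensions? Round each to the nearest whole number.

Stitches: 103 × 12/14 = 88.29 → 88.
Rows: 240 × 24/20 = 288.00 → 288.

Cast on 88 stitches; work 288 rows.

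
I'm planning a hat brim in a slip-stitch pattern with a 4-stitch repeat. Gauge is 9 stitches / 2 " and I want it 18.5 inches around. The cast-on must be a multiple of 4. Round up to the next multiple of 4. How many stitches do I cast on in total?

9 / 2 = 4.5 sts per inch.
18.5 × 4.5 = 83.25 sts.
Next multiple of 4: 84.

84 stitches.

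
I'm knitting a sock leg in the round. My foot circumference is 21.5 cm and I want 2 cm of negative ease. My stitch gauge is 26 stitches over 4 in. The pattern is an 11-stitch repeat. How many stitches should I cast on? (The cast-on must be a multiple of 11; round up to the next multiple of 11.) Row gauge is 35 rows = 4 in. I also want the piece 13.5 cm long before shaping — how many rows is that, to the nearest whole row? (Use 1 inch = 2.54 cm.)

Cast on 55 stitches; work 47 rows.

Finished = 21.5 − 2 = 19.5 cm.
19.5 cm × 1/2.54 = 7.68 inches.
26/4 = 6.5 sts per in; 7.68 × 6.5 = 49.90 sts.
Next multiple of 11 → 55.
13.5 cm = 5.31 inches; × 8.75 = 46.51 → 47 rows.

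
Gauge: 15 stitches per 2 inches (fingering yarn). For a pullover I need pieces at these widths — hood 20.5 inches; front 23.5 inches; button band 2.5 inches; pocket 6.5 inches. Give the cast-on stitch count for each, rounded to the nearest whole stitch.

hood 154; front 176; button band 19; pocket 49.

Rate = 15/2 = 7.5 sts per in.
hood: 20.5 × 7.5 = 153.75 → 154.
front: 23.5 × 7.5 = 176.25 → 176.
button band: 2.5 × 7.5 = 18.75 → 19.
pocket: 6.5 × 7.5 = 48.75 → 49.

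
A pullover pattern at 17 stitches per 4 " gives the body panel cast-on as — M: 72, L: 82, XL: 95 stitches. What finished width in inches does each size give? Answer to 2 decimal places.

M 16.94 inches; L 19.29 inches; XL 22.35 inches.

17/4 = 4.25 sts per in.
M: 72 / 4.25 = 16.941 → 16.94 in.
L: 82 / 4.25 = 19.294 → 19.29 in.
XL: 95 / 4.25 = 22.353 → 22.35 in.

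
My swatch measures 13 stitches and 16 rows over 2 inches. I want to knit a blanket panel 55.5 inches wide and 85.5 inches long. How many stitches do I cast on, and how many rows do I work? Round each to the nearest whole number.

Stitch gauge = 13/2 = 6.5 sts/in; 55.5 × 6.5 = 360.75 → 361 sts.
Row gauge = 16/2 = 8 rows/in; 85.5 × 8 = 684.00 → 684 rows.

Cast on 361 stitches and work 684 rows.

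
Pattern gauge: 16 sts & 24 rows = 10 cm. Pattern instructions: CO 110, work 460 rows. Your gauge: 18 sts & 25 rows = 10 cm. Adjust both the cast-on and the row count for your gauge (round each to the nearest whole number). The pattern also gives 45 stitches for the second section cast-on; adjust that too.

Stitches: 110 × 18/16 = 123.75 → 124.
Rows: 460 × 25/24 = 479.17 → 479.
second section cast-on: 45 × 18/16 = 50.62 → 51.

Cast on 124 stitches; work 479 rows; second section cast-on 51 stitches.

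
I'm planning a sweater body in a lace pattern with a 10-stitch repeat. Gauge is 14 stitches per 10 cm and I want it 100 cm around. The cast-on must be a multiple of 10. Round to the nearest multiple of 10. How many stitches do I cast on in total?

14 / 10 = 1.4 sts per cm.
100 × 1.4 = 140.00 sts.
Nearest multiple of 10: 140.

Cast on 140 stitches.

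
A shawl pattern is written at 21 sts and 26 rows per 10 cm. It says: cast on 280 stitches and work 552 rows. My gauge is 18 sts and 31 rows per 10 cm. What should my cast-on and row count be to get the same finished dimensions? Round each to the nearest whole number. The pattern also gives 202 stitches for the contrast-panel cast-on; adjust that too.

Stitches: 280 × 18/21 = 240.00 → 240.
Rows: 552 × 31/26 = 658.15 → 658.
contrast-panel cast-on: 202 × 18/21 = 173.14 → 173.

Cast on 240 stitches; work 658 rows; contrast-panel cast-on 173 stitches.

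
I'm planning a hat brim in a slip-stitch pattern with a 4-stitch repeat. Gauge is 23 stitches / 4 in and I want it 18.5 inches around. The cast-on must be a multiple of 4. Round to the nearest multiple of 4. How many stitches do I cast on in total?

108 stitches.

23 / 4 = 5.75 sts per inch.
18.5 × 5.75 = 106.38 sts.
Nearest multiple of 4: 108.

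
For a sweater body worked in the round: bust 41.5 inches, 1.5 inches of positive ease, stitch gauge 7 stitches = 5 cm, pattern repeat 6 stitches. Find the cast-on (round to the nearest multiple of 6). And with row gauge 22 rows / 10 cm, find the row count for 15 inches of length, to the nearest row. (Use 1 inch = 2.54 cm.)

Finished = 41.5 + 1.5 = 43 inches.
43 inches × 2.54 = 109.22 cm.
7/5 = 1.4 sts per cm; 109.22 × 1.4 = 152.91 sts.
Nearest multiple of 6 → 150.
15 inches = 38.10 cm; × 2.2 = 83.82 → 84 rows.

Cast on 150 stitches; work 84 rows.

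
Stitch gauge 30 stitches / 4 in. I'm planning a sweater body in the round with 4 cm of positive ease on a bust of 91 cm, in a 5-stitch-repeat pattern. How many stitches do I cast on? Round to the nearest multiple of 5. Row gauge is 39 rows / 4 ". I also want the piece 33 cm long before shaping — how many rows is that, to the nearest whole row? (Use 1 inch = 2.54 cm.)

Finished = 91 + 4 = 95 cm.
95 cm × 1/2.54 = 37.40 inches.
30/4 = 7.5 sts per in; 37.40 × 7.5 = 280.51 sts.
Nearest multiple of 5 → 280.
33 cm = 12.99 inches; × 9.75 = 126.67 → 127 rows.

Cast on 280 stitches; work 127 rows.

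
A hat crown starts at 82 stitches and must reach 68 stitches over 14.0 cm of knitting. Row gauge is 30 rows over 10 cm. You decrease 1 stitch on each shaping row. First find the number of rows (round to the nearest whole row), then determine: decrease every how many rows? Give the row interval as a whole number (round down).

Decrease every 3rd row.

Rows = 14.0 × 3 = 42.0 → 42 rows.
Stitches to remove: 14 → 14 shaping rows (at 1 st each).
42 / 14 = 3.00 → every 3 rows.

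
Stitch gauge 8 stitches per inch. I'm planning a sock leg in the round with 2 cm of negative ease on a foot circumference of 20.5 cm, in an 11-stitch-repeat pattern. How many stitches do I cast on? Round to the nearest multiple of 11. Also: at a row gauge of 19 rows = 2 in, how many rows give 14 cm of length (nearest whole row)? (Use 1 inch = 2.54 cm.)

Cast on 55 stitches; work 52 rows.

Finished = 20.5 − 2 = 18.5 cm.
18.5 cm × 1/2.54 = 7.28 inches.
8/1 = 8 sts per in; 7.28 × 8 = 58.27 sts.
Nearest multiple of 11 → 55.
14 cm = 5.51 inches; × 9.5 = 52.36 → 52 rows.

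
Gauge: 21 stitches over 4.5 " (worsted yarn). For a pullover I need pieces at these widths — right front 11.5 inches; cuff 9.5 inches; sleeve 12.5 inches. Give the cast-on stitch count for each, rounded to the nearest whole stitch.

Rate = 21/4.5 = 4.667 sts per in.
right front: 11.5 × 4.667 = 53.67 → 54.
cuff: 9.5 × 4.667 = 44.33 → 44.
sleeve: 12.5 × 4.667 = 58.33 → 58.

right front 54; cuff 44; sleeve 58.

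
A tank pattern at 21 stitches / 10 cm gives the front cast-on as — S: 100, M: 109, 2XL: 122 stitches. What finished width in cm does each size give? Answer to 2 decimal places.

21/10 = 2.1 sts per cm.
S: 100 / 2.1 = 47.619 → 47.62 cm.
M: 109 / 2.1 = 51.905 → 51.90 cm.
2XL: 122 / 2.1 = 58.095 → 58.10 cm.

S 47.62 cm; M 51.90 cm; 2XL 58.10 cm.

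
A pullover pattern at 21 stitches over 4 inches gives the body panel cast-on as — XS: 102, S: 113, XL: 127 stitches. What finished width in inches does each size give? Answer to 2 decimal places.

XS 19.43 inches; S 21.52 inches; XL 24.19 inches.

21/4 = 5.25 sts per in.
XS: 102 / 5.25 = 19.429 → 19.43 in.
S: 113 / 5.25 = 21.524 → 21.52 in.
XL: 127 / 5.25 = 24.190 → 24.19 in.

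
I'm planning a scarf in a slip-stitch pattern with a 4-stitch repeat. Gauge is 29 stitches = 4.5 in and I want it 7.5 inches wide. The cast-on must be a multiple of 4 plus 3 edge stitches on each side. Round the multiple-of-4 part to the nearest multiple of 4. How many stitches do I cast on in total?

50 stitches.

29 / 4.5 = 6.444 sts per inch.
7.5 × 6.444 = 48.33 sts.
Less 6 edge sts → 42.33 for the repeat.
Nearest multiple of 4: 44.
Add back 6 edge sts → 50.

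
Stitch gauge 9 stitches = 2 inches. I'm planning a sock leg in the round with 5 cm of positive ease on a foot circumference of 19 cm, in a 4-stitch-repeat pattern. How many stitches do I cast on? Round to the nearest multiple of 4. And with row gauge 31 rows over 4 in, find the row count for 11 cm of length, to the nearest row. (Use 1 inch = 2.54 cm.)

Finished = 19 + 5 = 24 cm.
24 cm × 1/2.54 = 9.45 inches.
9/2 = 4.5 sts per in; 9.45 × 4.5 = 42.52 sts.
Nearest multiple of 4 → 44.
11 cm = 4.33 inches; × 7.75 = 33.56 → 34 rows.

Cast on 44 stitches; work 34 rows.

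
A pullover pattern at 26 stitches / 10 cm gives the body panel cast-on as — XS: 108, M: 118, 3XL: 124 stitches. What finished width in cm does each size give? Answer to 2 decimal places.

XS 41.54 cm; M 45.38 cm; 3XL 47.69 cm.

26/10 = 2.6 sts per cm.
XS: 108 / 2.6 = 41.538 → 41.54 cm.
M: 118 / 2.6 = 45.385 → 45.38 cm.
3XL: 124 / 2.6 = 47.692 → 47.69 cm.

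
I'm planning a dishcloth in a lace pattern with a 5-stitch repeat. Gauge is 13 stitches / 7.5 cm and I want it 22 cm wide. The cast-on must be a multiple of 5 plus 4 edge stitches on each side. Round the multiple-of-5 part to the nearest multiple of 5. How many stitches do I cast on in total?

38 stitches.

13 / 7.5 = 1.733 sts per cm.
22 × 1.733 = 38.13 sts.
Less 8 edge sts → 30.13 for the repeat.
Nearest multiple of 5: 30.
Add back 8 edge sts → 38.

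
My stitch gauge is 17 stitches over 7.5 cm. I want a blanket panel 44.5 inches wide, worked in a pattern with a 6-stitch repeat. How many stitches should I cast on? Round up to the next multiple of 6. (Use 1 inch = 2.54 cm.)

Cast on 258 stitches.

44.5 in = 44.5 × 2.54 = 113.03 cm.
17 / 7.5 = 2.267 sts/cm.
113.03 × 2.267 = 256.20 sts.
→ 258.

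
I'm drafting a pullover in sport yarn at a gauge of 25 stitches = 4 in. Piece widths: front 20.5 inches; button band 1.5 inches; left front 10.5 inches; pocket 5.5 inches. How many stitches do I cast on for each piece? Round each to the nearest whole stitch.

Rate = 25/4 = 6.25 sts per in.
front: 20.5 × 6.25 = 128.12 → 128.
button band: 1.5 × 6.25 = 9.38 → 9.
left front: 10.5 × 6.25 = 65.62 → 66.
pocket: 5.5 × 6.25 = 34.38 → 34.

front 128; button band 9; left front 66; pocket 34.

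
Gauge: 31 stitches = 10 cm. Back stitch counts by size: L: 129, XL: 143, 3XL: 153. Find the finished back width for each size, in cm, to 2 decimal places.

L 41.61 cm; XL 46.13 cm; 3XL 49.35 cm.

31/10 = 3.1 sts per cm.
L: 129 / 3.1 = 41.613 → 41.61 cm.
XL: 143 / 3.1 = 46.129 → 46.13 cm.
3XL: 153 / 3.1 = 49.355 → 49.35 cm.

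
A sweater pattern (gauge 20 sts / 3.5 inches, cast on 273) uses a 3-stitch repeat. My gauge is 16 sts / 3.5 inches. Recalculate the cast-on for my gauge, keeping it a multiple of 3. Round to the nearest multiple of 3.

Cast on 219 stitches.

273 × 16 / 20 = 218.40.
Nearest multiple of 3: 219.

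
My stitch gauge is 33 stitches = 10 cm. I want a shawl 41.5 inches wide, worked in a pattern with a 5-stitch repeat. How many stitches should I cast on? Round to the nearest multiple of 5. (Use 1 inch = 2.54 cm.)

41.5 in = 41.5 × 2.54 = 105.41 cm.
33 / 10 = 3.3 sts/cm.
105.41 × 3.3 = 347.85 sts.
→ 350.

CO 350 sts.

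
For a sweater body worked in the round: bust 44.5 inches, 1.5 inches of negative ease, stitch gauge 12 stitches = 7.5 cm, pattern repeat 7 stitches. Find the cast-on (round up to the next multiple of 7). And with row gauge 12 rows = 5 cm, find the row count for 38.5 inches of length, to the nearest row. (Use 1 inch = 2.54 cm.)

Cast on 175 stitches; work 235 rows.

Finished = 44.5 − 1.5 = 43 inches.
43 inches × 2.54 = 109.22 cm.
12/7.5 = 1.6 sts per cm; 109.22 × 1.6 = 174.75 sts.
Next multiple of 7 → 175.
38.5 inches = 97.79 cm; × 2.4 = 234.70 → 235 rows.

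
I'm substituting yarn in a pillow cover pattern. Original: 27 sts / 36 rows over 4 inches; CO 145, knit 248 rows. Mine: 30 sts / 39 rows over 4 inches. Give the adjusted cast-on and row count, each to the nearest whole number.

Stitches: 145 × 30/27 = 161.11 → 161.
Rows: 248 × 39/36 = 268.67 → 269.

Cast on 161 stitches; work 269 rows.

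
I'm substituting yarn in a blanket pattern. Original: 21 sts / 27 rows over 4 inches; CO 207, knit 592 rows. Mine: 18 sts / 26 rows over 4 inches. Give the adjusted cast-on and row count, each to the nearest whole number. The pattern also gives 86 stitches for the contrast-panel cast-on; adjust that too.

Cast on 177 stitches; work 570 rows; contrast-panel cast-on 74 stitches.

Stitches: 207 × 18/21 = 177.43 → 177.
Rows: 592 × 26/27 = 570.07 → 570.
contrast-panel cast-on: 86 × 18/21 = 73.71 → 74.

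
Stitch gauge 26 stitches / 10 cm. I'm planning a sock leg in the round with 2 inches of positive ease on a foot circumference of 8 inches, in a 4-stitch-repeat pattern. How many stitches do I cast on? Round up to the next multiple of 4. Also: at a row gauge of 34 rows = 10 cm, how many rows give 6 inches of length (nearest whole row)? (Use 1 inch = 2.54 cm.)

Finished = 8 + 2 = 10 inches.
10 inches × 2.54 = 25.40 cm.
26/10 = 2.6 sts per cm; 25.40 × 2.6 = 66.04 sts.
Next multiple of 4 → 68.
6 inches = 15.24 cm; × 3.4 = 51.82 → 52 rows.

Cast on 68 stitches; work 52 rows.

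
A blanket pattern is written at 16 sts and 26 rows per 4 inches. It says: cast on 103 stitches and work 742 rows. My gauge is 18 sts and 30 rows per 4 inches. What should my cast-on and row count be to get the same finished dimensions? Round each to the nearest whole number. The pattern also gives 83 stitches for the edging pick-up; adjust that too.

Cast on 116 stitches; work 856 rows; edging pick-up 93 stitches.

Stitches: 103 × 18/16 = 115.88 → 116.
Rows: 742 × 30/26 = 856.15 → 856.
edging pick-up: 83 × 18/16 = 93.38 → 93.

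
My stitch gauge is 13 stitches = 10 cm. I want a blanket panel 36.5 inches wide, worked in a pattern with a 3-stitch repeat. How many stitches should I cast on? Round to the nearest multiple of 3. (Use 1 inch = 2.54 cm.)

CO 120 sts.

36.5 in = 36.5 × 2.54 = 92.71 cm.
13 / 10 = 1.3 sts/cm.
92.71 × 1.3 = 120.52 sts.
→ 120.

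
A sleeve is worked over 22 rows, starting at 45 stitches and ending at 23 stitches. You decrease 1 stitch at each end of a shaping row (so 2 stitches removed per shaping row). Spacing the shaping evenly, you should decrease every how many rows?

Stitches to remove: |23 − 45| = 22.
Shaping rows needed: 22 / 2 = 11.
22 rows / 11 = every 2 rows.

Decrease every 2nd row.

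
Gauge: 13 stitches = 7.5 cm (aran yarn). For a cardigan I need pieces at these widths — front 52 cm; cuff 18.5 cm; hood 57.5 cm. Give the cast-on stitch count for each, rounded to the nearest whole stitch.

Rate = 13/7.5 = 1.733 sts per cm.
front: 52 × 1.733 = 90.13 → 90.
cuff: 18.5 × 1.733 = 32.07 → 32.
hood: 57.5 × 1.733 = 99.67 → 100.

front 90; cuff 32; hood 100.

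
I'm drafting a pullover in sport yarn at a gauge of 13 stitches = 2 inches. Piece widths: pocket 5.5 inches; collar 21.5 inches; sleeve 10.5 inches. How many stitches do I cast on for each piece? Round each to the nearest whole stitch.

pocket 36; collar 140; sleeve 68.

Rate = 13/2 = 6.5 sts per in.
pocket: 5.5 × 6.5 = 35.75 → 36.
collar: 21.5 × 6.5 = 139.75 → 140.
sleeve: 10.5 × 6.5 = 68.25 → 68.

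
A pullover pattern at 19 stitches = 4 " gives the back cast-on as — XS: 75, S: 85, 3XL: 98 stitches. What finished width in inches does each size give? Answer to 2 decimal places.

XS 15.79 inches; S 17.89 inches; 3XL 20.63 inches.

19/4 = 4.75 sts per in.
XS: 75 / 4.75 = 15.789 → 15.79 in.
S: 85 / 4.75 = 17.895 → 17.89 in.
3XL: 98 / 4.75 = 20.632 → 20.63 in.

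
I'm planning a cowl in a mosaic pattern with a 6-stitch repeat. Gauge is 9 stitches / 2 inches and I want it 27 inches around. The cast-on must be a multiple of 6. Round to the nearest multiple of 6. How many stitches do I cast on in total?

9 / 2 = 4.5 sts per inch.
27 × 4.5 = 121.50 sts.
Nearest multiple of 6: 120.

Cast on 120 stitches.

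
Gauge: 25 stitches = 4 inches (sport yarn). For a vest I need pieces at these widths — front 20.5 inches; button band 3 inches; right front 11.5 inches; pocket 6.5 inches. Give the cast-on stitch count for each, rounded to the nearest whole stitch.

front 128; button band 19; right front 72; pocket 41.

Rate = 25/4 = 6.25 sts per in.
front: 20.5 × 6.25 = 128.12 → 128.
button band: 3 × 6.25 = 18.75 → 19.
right front: 11.5 × 6.25 = 71.88 → 72.
pocket: 6.5 × 6.25 = 40.62 → 41.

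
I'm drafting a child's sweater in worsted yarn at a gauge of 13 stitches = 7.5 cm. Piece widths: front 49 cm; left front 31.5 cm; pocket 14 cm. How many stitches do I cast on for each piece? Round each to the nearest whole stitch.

front 85; left front 55; pocket 24.

Rate = 13/7.5 = 1.733 sts per cm.
front: 49 × 1.733 = 84.93 → 85.
left front: 31.5 × 1.733 = 54.60 → 55.
pocket: 14 × 1.733 = 24.27 → 24.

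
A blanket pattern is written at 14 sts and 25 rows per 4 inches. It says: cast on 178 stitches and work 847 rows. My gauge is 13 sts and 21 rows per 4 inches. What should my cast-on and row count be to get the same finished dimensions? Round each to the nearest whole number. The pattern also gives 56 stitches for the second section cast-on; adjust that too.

Stitches: 178 × 13/14 = 165.29 → 165.
Rows: 847 × 21/25 = 711.48 → 711.
second section cast-on: 56 × 13/14 = 52.00 → 52.

Cast on 165 stitches; work 711 rows; second section cast-on 52 stitches.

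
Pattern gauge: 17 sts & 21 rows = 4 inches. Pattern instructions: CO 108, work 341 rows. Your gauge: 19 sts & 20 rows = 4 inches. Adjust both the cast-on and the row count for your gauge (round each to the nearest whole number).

Stitches: 108 × 19/17 = 120.71 → 121.
Rows: 341 × 20/21 = 324.76 → 325.

Cast on 121 stitches; work 325 rows.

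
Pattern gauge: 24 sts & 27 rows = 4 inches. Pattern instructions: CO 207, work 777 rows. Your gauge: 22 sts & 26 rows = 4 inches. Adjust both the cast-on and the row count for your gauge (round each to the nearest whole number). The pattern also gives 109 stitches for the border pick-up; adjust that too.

Cast on 190 stitches; work 748 rows; border pick-up 100 stitches.

Stitches: 207 × 22/24 = 189.75 → 190.
Rows: 777 × 26/27 = 748.22 → 748.
border pick-up: 109 × 22/24 = 99.92 → 100.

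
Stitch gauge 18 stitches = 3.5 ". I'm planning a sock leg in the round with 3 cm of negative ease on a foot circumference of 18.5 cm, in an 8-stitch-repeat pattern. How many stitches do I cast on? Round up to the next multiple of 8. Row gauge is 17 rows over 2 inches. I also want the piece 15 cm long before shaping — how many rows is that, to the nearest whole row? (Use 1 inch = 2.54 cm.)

Finished = 18.5 − 3 = 15.5 cm.
15.5 cm × 1/2.54 = 6.10 inches.
18/3.5 = 5.143 sts per in; 6.10 × 5.143 = 31.38 sts.
Next multiple of 8 → 32.
15 cm = 5.91 inches; × 8.5 = 50.20 → 50 rows.

Cast on 32 stitches; work 50 rows.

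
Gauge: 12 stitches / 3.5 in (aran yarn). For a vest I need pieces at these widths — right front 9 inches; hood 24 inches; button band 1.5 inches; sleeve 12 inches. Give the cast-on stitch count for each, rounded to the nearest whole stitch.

right front 31; hood 82; button band 5; sleeve 41.

Rate = 12/3.5 = 3.429 sts per in.
right front: 9 × 3.429 = 30.86 → 31.
hood: 24 × 3.429 = 82.29 → 82.
button band: 1.5 × 3.429 = 5.14 → 5.
sleeve: 12 × 3.429 = 41.14 → 41.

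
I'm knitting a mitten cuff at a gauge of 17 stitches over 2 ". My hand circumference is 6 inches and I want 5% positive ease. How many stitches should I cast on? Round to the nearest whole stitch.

Finished = 6 × 1.05 = 6.30 in.
17 / 2 = 8.5 sts per inch.
6.30 × 8.5 = 53.55 sts.
→ 54 sts.

54 stitches.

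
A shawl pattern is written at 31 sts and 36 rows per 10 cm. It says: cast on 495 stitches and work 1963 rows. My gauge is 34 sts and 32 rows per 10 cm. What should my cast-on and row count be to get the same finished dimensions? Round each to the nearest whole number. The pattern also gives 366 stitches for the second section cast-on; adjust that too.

Cast on 543 stitches; work 1745 rows; second section cast-on 401 stitches.

Stitches: 495 × 34/31 = 542.90 → 543.
Rows: 1963 × 32/36 = 1744.89 → 1745.
second section cast-on: 366 × 34/31 = 401.42 → 401.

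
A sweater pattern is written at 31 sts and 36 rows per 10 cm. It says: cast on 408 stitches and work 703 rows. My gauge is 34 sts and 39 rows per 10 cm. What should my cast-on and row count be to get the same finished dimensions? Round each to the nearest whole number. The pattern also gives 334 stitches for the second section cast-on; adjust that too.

Cast on 447 stitches; work 762 rows; second section cast-on 366 stitches.

Stitches: 408 × 34/31 = 447.48 → 447.
Rows: 703 × 39/36 = 761.58 → 762.
second section cast-on: 334 × 34/31 = 366.32 → 366.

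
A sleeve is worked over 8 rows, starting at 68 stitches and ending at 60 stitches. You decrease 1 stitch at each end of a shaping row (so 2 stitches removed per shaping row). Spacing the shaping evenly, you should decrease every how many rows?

Stitches to remove: |60 − 68| = 8.
Shaping rows needed: 8 / 2 = 4.
8 rows / 4 = every 2 rows.

Decrease every 2nd row.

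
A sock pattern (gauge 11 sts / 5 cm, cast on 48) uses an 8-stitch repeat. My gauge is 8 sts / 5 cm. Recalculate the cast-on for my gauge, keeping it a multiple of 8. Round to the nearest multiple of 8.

48 × 8 / 11 = 34.91.
Nearest multiple of 8: 32.

32 stitches.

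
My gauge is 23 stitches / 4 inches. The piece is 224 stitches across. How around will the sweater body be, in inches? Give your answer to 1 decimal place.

39.0 inches.

23 stitches / 4 inch = 5.75 stitches per inch.
224 / 5.75 = 38.96 inches.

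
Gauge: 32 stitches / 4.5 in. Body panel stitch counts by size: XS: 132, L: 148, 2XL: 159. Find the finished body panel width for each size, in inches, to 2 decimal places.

32/4.5 = 7.111 sts per in.
XS: 132 / 7.111 = 18.562 → 18.56 in.
L: 148 / 7.111 = 20.812 → 20.81 in.
2XL: 159 / 7.111 = 22.359 → 22.36 in.

XS 18.56 inches; L 20.81 inches; 2XL 22.36 inches.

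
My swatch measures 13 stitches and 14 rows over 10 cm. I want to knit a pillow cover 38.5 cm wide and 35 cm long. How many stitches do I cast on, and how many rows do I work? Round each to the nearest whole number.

Stitch gauge = 13/10 = 1.3 sts/cm; 38.5 × 1.3 = 50.05 → 50 sts.
Row gauge = 14/10 = 1.4 rows/cm; 35 × 1.4 = 49.00 → 49 rows.

Cast on 50 stitches and work 49 rows.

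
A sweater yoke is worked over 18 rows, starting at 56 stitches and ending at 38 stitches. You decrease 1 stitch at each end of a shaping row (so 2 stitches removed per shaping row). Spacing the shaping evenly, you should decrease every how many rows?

Decrease every 2nd row.

Stitches to remove: |38 − 56| = 18.
Shaping rows needed: 18 / 2 = 9.
18 rows / 9 = every 2 rows.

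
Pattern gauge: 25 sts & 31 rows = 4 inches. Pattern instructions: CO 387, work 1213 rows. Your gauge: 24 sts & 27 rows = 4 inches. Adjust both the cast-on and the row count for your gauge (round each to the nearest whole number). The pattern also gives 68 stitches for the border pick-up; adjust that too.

Stitches: 387 × 24/25 = 371.52 → 372.
Rows: 1213 × 27/31 = 1056.48 → 1056.
border pick-up: 68 × 24/25 = 65.28 → 65.

Cast on 372 stitches; work 1056 rows; border pick-up 65 stitches.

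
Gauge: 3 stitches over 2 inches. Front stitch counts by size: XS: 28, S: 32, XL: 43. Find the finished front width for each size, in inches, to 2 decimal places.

XS 18.67 inches; S 21.33 inches; XL 28.67 inches.

3/2 = 1.5 sts per in.
XS: 28 / 1.5 = 18.667 → 18.67 in.
S: 32 / 1.5 = 21.333 → 21.33 in.
XL: 43 / 1.5 = 28.667 → 28.67 in.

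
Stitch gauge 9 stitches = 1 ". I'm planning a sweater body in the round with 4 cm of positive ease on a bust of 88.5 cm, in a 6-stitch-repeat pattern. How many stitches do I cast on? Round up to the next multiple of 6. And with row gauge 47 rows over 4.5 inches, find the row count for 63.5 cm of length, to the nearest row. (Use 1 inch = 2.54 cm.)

Finished = 88.5 + 4 = 92.5 cm.
92.5 cm × 1/2.54 = 36.42 inches.
9/1 = 9 sts per in; 36.42 × 9 = 327.76 sts.
Next multiple of 6 → 330.
63.5 cm = 25.00 inches; × 10.444 = 261.11 → 261 rows.

Cast on 330 stitches; work 261 rows.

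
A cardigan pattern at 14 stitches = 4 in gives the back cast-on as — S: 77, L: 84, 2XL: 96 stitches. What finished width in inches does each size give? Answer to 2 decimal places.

14/4 = 3.5 sts per in.
S: 77 / 3.5 = 22.000 → 22.00 in.
L: 84 / 3.5 = 24.000 → 24.00 in.
2XL: 96 / 3.5 = 27.429 → 27.43 in.

S 22.00 inches; L 24.00 inches; 2XL 27.43 inches.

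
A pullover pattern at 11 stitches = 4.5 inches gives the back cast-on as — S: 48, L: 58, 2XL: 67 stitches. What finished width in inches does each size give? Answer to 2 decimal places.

S 19.64 inches; L 23.73 inches; 2XL 27.41 inches.

11/4.5 = 2.444 sts per in.
S: 48 / 2.444 = 19.636 → 19.64 in.
L: 58 / 2.444 = 23.727 → 23.73 in.
2XL: 67 / 2.444 = 27.409 → 27.41 in.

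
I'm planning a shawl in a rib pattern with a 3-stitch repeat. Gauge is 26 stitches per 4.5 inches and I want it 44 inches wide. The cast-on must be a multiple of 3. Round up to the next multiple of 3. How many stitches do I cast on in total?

CO 255 sts.

26 / 4.5 = 5.778 sts per inch.
44 × 5.778 = 254.22 sts.
Next multiple of 3: 255.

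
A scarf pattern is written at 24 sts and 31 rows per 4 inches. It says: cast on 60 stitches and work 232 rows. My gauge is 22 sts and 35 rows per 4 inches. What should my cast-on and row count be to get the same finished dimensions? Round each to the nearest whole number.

Cast on 55 stitches; work 262 rows.

Stitches: 60 × 22/24 = 55.00 → 55.
Rows: 232 × 35/31 = 261.94 → 262.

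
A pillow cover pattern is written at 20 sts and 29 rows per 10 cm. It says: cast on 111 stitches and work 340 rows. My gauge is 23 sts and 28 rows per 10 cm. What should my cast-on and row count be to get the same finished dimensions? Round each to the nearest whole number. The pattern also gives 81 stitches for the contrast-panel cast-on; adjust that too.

Stitches: 111 × 23/20 = 127.65 → 128.
Rows: 340 × 28/29 = 328.28 → 328.
contrast-panel cast-on: 81 × 23/20 = 93.15 → 93.

Cast on 128 stitches; work 328 rows; contrast-panel cast-on 93 stitches.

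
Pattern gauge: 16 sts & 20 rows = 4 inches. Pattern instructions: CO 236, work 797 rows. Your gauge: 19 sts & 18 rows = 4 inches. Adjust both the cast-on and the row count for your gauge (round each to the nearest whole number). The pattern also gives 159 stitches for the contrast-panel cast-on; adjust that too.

Cast on 280 stitches; work 717 rows; contrast-panel cast-on 189 stitches.

Stitches: 236 × 19/16 = 280.25 → 280.
Rows: 797 × 18/20 = 717.30 → 717.
contrast-panel cast-on: 159 × 19/16 = 188.81 → 189.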